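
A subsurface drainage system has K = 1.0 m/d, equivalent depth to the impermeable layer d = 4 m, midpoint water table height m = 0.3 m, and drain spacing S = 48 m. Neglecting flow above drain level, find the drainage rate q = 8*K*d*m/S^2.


q = 8*K*d*m/S^2
q = 8*1.0*4*0.3/48^2
q = 9.6000 / 2304

0.0042 m/d


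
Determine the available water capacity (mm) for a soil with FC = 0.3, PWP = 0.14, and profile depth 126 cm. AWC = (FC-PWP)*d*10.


AWC = (FC - PWP) * d * 10
AWC = (0.3 - 0.14) * 126 * 10
AWC = 0.1600 * 126 * 10

201.6000 mm


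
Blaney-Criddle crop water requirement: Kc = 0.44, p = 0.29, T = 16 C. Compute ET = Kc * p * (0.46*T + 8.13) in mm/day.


ET = Kc * p * (0.46*T + 8.13)
ET = 0.44 * 0.29 * (0.46*16 + 8.13)
ET = 0.44 * 0.29 * 15.4900

1.9765 mm/day


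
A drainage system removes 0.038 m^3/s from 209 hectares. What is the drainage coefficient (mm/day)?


DC = Q * 86400 / (A * 10000) * 1000
DC = 0.038 * 86400 / (209 * 10000) * 1000
DC = 3283200.0000 / 2090000

1.5709 mm/day


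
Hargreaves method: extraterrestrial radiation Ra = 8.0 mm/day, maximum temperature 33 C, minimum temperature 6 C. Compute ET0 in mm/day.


Tmean = (Tmax + Tmin)/2 = (33 + 6)/2 = 19.5
ET0 = 0.0023 * 8.0 * (19.5 + 17.8) * sqrt(33 - 6)
ET0 = 0.0023 * 8.0 * 37.3 * 5.196152

3.5662 mm/day


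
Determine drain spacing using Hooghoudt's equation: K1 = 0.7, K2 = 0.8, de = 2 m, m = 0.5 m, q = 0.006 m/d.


S^2 = 8*K2*de*m/q + 4*K1*m^2/q
S^2 = 8*0.8*2*0.5/0.006 + 4*0.7*0.5^2/0.006
S = sqrt(1183.3333)

34.3996 m


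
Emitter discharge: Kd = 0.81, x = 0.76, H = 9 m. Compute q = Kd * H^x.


q = Kd * H^x = 0.81 * 9^0.76 = 0.81 * 5.311587

4.3024 L/h


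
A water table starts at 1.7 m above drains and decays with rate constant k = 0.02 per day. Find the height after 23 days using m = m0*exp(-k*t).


m = m0 * exp(-k*t)
m = 1.7 * exp(-0.02 * 23)
m = 1.7 * exp(-0.4600)

1.0732 m


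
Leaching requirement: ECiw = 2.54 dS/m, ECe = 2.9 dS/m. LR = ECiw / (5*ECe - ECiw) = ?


LR = ECiw / (5*ECe - ECiw)
LR = 2.54 / (5*2.9 - 2.54)
LR = 2.54 / 11.9600

0.2124


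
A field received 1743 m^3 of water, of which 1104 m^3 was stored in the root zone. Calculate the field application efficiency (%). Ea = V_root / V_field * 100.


Ea = V_root / V_field * 100 = 1104 / 1743 * 100 = 63.3391%

63.3391 %


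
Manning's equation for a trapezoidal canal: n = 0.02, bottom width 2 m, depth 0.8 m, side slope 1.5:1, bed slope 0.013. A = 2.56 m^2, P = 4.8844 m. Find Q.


R = A/P = 2.56/4.8844 = 0.524118
Q = (1/0.02) * 2.56 * 0.524118^(2/3) * 0.013^0.5

9.4871 m^3/s


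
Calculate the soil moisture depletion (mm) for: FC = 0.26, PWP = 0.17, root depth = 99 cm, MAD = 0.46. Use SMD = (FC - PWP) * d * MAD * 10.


SMD = (FC - PWP) * d * MAD * 10
SMD = (0.26 - 0.17) * 99 * 0.46 * 10
SMD = 0.0900 * 99 * 0.46 * 10

40.9860 mm


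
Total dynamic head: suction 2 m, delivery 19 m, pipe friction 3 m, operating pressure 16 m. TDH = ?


TDH = Hs + Hd + hf + Hp = 2 + 19 + 3 + 16 = 40

40 m


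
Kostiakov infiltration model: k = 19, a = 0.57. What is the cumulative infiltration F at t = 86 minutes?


F = k * t^a = 19 * 86^0.57
F = 19 * 12.666718

240.6676 mm


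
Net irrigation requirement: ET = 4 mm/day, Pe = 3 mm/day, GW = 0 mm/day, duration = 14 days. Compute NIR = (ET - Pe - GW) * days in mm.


Daily deficit = ET - Pe - GW = 4 - 3 - 0 = 1 mm/day
NIR = 1 * 14 = 14 mm

14.0000 mm


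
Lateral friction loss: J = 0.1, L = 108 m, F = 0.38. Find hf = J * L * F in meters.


hf = J * L * F = 0.1 * 108 * 0.38 = 4.1040 m

4.1040 m


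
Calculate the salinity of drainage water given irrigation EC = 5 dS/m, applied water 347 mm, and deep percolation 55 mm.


EC_dw = EC_iw * D_iw / D_dw
EC_dw = 5 * 347 / 55
EC_dw = 1735 / 55

31.5455 dS/m


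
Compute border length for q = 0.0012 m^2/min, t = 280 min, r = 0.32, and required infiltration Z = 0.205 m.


L = q*t/((1+r)*Z)
L = 0.0012*280/((1+0.32)*0.205)
L = 0.336/0.2706

1.2417 m


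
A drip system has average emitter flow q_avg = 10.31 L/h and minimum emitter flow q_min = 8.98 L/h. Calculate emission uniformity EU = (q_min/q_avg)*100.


EU = (q_min/q_avg)*100 = (8.98/10.31)*100 = 87.0999%

87.0999 %


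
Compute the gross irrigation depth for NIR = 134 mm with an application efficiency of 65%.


Ea = 65% = 0.65
GID = NIR / Ea = 134 / 0.65 = 206.1538 mm

206.1538 mm


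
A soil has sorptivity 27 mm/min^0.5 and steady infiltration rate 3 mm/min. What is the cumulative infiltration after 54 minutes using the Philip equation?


F = S*sqrt(t) + A*t
F = 27*sqrt(54) + 3*54
F = 27*7.348469 + 162

360.4087 mm


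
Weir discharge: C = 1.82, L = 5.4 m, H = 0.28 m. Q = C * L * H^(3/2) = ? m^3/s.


Q = C * L * H^(3/2) = 1.82 * 5.4 * 0.28^1.5 = 1.82 * 5.4 * 0.148162

1.4561 m^3/s


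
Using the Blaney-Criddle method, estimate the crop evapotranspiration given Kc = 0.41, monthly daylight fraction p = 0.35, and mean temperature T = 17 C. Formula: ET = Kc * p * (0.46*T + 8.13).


ET = Kc * p * (0.46*T + 8.13)
ET = 0.41 * 0.35 * (0.46*17 + 8.13)
ET = 0.41 * 0.35 * 15.9500

2.2888 mm/day


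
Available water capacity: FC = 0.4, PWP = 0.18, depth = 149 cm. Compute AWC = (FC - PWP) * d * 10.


AWC = (FC - PWP) * d * 10
AWC = (0.4 - 0.18) * 149 * 10
AWC = 0.2200 * 149 * 10

327.8000 mm


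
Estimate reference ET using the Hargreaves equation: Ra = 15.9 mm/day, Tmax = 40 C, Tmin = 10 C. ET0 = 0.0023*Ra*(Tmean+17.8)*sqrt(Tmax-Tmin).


Tmean = (Tmax + Tmin)/2 = (40 + 10)/2 = 25.0
ET0 = 0.0023 * 15.9 * (25.0 + 17.8) * sqrt(40 - 10)
ET0 = 0.0023 * 15.9 * 42.8 * 5.477226

8.5729 mm/day


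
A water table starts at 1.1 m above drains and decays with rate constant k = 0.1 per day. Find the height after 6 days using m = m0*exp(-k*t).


m = m0 * exp(-k*t)
m = 1.1 * exp(-0.1 * 6)
m = 1.1 * exp(-0.6000)

0.6037 m


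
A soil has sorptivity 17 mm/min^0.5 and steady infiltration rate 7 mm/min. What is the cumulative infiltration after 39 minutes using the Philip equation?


F = S*sqrt(t) + A*t
F = 17*sqrt(39) + 7*39
F = 17*6.244998 + 273

379.1650 mm


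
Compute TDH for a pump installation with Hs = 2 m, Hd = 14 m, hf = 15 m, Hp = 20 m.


TDH = Hs + Hd + hf + Hp = 2 + 14 + 15 + 20 = 51

51 m


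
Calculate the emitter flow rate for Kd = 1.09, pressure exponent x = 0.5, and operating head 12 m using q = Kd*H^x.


q = Kd * H^x = 1.09 * 12^0.5 = 1.09 * 3.464102

3.7759 L/h


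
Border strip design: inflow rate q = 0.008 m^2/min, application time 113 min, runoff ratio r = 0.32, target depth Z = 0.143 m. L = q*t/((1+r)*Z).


L = q*t/((1+r)*Z)
L = 0.008*113/((1+0.32)*0.143)
L = 0.904/0.18876

4.7892 m


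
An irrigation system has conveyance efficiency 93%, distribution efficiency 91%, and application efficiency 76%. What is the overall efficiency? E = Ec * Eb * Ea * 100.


Ec = 0.93, Eb = 0.91, Ea = 0.76
E = 0.93 * 0.91 * 0.76 * 100 = 64.3188%

64.3188 %


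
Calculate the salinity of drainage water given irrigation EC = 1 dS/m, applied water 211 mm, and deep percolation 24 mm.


EC_dw = EC_iw * D_iw / D_dw
EC_dw = 1 * 211 / 24
EC_dw = 211 / 24

8.7917 dS/m


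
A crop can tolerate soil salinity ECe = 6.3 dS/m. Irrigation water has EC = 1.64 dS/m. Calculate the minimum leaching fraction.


LR = ECiw / (5*ECe - ECiw)
LR = 1.64 / (5*6.3 - 1.64)
LR = 1.64 / 29.8600

0.0549


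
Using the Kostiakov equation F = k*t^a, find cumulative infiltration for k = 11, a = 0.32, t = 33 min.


F = k * t^a = 11 * 33^0.32
F = 11 * 3.061431

33.6757 mm


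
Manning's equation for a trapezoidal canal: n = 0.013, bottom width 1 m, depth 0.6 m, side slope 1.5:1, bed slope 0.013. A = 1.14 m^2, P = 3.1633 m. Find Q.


R = A/P = 1.14/3.1633 = 0.360383
Q = (1/0.013) * 1.14 * 0.360383^(2/3) * 0.013^0.5

5.0634 m^3/s


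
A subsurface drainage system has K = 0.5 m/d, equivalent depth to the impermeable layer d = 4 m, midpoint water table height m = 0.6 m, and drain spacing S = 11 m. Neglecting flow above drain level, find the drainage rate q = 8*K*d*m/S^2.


q = 8*K*d*m/S^2
q = 8*0.5*4*0.6/11^2
q = 9.6000 / 121

0.0793 m/d


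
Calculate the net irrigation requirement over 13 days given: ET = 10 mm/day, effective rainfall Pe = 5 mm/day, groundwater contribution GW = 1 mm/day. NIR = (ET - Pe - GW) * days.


Daily deficit = ET - Pe - GW = 10 - 5 - 1 = 4 mm/day
NIR = 4 * 13 = 52 mm

52.0000 mm


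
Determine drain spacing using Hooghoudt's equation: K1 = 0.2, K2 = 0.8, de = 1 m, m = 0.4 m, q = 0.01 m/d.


S^2 = 8*K2*de*m/q + 4*K1*m^2/q
S^2 = 8*0.8*1*0.4/0.01 + 4*0.2*0.4^2/0.01
S = sqrt(268.8000)

16.3951 m


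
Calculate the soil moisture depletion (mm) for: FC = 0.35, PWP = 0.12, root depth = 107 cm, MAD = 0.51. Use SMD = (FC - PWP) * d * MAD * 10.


SMD = (FC - PWP) * d * MAD * 10
SMD = (0.35 - 0.12) * 107 * 0.51 * 10
SMD = 0.2300 * 107 * 0.51 * 10

125.5110 mm


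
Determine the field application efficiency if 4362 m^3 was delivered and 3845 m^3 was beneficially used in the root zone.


Ea = V_root / V_field * 100 = 3845 / 4362 * 100 = 88.1476%

88.1476 %


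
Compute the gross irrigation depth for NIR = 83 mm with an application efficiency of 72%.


Ea = 72% = 0.72
GID = NIR / Ea = 83 / 0.72 = 115.2778 mm

115.2778 mm


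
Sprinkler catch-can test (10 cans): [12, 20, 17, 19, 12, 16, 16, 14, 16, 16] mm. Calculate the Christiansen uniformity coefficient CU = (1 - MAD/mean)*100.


mean = 15.800000 mm
MAD = 1.880000 mm
CU = (1 - 1.880000/15.800000)*100

88.1013 %


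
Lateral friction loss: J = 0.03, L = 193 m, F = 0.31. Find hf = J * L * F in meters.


hf = J * L * F = 0.03 * 193 * 0.31 = 1.7949 m

1.7949 m


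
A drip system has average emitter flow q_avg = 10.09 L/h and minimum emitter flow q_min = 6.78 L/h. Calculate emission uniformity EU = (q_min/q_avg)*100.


EU = (q_min/q_avg)*100 = (6.78/10.09)*100 = 67.1952%

67.1952 %


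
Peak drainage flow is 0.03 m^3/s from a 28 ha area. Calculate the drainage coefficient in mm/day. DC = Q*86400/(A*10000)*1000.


DC = Q * 86400 / (A * 10000) * 1000
DC = 0.03 * 86400 / (28 * 10000) * 1000
DC = 2592000.0000 / 280000

9.2571 mm/day


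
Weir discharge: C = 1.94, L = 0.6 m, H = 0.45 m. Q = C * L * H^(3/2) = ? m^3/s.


Q = C * L * H^(3/2) = 1.94 * 0.6 * 0.45^1.5 = 1.94 * 0.6 * 0.301869

0.3514 m^3/s


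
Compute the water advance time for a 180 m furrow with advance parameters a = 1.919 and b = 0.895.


t = (L/a)^(1/b)
t = (180/1.919)^(1/0.895)
t = 93.798854^(1/0.895)

159.7985 min


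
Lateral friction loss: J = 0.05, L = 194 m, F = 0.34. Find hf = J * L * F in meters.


hf = J * L * F = 0.05 * 194 * 0.34 = 3.2980 m

3.2980 m


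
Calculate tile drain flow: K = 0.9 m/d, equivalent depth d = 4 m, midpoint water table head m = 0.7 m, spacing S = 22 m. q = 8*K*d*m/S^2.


q = 8*K*d*m/S^2
q = 8*0.9*4*0.7/22^2
q = 20.1600 / 484

0.0417 m/d


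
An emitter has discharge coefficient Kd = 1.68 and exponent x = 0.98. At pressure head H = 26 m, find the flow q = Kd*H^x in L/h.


q = Kd * H^x = 1.68 * 26^0.98 = 1.68 * 24.359809

40.9245 L/h


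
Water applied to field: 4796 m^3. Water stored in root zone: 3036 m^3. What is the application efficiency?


Ea = V_root / V_field * 100 = 3036 / 4796 * 100 = 63.3028%

63.3028 %


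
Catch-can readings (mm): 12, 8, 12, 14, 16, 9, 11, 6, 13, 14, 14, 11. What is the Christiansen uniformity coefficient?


mean = 11.666667 mm
MAD = 2.222222 mm
CU = (1 - 2.222222/11.666667)*100

80.9524 %


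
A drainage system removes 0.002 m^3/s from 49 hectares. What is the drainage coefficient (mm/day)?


DC = Q * 86400 / (A * 10000) * 1000
DC = 0.002 * 86400 / (49 * 10000) * 1000
DC = 172800.0000 / 490000

0.3527 mm/day


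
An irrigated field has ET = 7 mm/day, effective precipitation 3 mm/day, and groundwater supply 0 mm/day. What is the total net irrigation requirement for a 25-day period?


Daily deficit = ET - Pe - GW = 7 - 3 - 0 = 4 mm/day
NIR = 4 * 25 = 100 mm

100.0000 mm


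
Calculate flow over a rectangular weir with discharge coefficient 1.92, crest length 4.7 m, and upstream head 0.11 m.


Q = C * L * H^(3/2) = 1.92 * 4.7 * 0.11^1.5 = 1.92 * 4.7 * 0.036483

0.3292 m^3/s


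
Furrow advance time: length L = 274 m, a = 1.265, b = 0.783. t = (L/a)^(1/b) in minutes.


t = (L/a)^(1/b)
t = (274/1.265)^(1/0.783)
t = 216.600791^(1/0.783)

961.5304 min


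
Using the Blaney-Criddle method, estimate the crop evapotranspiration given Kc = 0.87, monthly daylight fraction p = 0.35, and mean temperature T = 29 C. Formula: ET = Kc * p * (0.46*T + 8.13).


ET = Kc * p * (0.46*T + 8.13)
ET = 0.87 * 0.35 * (0.46*29 + 8.13)
ET = 0.87 * 0.35 * 21.4700

6.5376 mm/day


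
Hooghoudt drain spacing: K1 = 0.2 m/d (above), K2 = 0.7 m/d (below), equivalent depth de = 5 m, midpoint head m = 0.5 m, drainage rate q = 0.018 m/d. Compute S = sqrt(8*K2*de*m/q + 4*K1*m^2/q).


S^2 = 8*K2*de*m/q + 4*K1*m^2/q
S^2 = 8*0.7*5*0.5/0.018 + 4*0.2*0.5^2/0.018
S = sqrt(788.8889)

28.0872 m


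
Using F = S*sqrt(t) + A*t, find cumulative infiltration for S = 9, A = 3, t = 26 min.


F = S*sqrt(t) + A*t
F = 9*sqrt(26) + 3*26
F = 9*5.099020 + 78

123.8912 mm


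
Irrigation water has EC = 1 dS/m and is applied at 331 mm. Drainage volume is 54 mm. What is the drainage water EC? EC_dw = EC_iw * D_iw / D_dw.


EC_dw = EC_iw * D_iw / D_dw
EC_dw = 1 * 331 / 54
EC_dw = 331 / 54

6.1296 dS/m


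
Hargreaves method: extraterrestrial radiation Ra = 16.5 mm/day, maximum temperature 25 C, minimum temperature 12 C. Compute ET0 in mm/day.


Tmean = (Tmax + Tmin)/2 = (25 + 12)/2 = 18.5
ET0 = 0.0023 * 16.5 * (18.5 + 17.8) * sqrt(25 - 12)
ET0 = 0.0023 * 16.5 * 36.3 * 3.605551

4.9670 mm/day


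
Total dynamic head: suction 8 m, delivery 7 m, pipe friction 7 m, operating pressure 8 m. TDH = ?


TDH = Hs + Hd + hf + Hp = 8 + 7 + 7 + 8 = 30

30 m


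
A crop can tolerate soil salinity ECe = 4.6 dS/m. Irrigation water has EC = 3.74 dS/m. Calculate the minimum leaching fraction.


LR = ECiw / (5*ECe - ECiw)
LR = 3.74 / (5*4.6 - 3.74)
LR = 3.74 / 19.2600

0.1942


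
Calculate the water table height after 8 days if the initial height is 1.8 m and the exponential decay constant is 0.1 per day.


m = m0 * exp(-k*t)
m = 1.8 * exp(-0.1 * 8)
m = 1.8 * exp(-0.8000)

0.8088 m


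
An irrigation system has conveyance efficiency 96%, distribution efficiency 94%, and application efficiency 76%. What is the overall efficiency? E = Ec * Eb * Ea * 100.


Ec = 0.96, Eb = 0.94, Ea = 0.76
E = 0.96 * 0.94 * 0.76 * 100 = 68.5824%

68.5824 %


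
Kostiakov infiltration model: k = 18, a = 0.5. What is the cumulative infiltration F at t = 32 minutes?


F = k * t^a = 18 * 32^0.5
F = 18 * 5.656854

101.8234 mm


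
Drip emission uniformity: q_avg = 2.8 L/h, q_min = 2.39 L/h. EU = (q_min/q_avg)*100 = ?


EU = (q_min/q_avg)*100 = (2.39/2.8)*100 = 85.3571%

85.3571 %


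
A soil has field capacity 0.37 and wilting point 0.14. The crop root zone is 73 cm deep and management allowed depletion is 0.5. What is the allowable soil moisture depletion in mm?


SMD = (FC - PWP) * d * MAD * 10
SMD = (0.37 - 0.14) * 73 * 0.5 * 10
SMD = 0.2300 * 73 * 0.5 * 10

83.9500 mm


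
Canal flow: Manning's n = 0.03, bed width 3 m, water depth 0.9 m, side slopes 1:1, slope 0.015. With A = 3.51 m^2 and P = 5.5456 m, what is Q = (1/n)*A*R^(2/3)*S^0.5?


R = A/P = 3.51/5.5456 = 0.632934
Q = (1/0.03) * 3.51 * 0.632934^(2/3) * 0.015^0.5

10.5634 m^3/s


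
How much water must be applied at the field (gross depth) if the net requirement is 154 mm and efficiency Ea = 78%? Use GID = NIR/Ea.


Ea = 78% = 0.78
GID = NIR / Ea = 154 / 0.78 = 197.4359 mm

197.4359 mm


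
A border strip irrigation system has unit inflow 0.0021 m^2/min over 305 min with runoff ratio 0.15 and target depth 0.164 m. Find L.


L = q*t/((1+r)*Z)
L = 0.0021*305/((1+0.15)*0.164)
L = 0.6405/0.1886

3.3961 m


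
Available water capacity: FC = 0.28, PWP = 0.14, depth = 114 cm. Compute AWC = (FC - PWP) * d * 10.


AWC = (FC - PWP) * d * 10
AWC = (0.28 - 0.14) * 114 * 10
AWC = 0.1400 * 114 * 10

159.6000 mm


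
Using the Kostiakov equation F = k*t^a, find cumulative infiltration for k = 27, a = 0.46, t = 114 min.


F = k * t^a = 27 * 114^0.46
F = 27 * 8.834383

238.5283 mm


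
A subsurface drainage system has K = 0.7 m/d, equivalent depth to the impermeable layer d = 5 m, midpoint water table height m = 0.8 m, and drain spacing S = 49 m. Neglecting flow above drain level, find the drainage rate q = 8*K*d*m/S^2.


q = 8*K*d*m/S^2
q = 8*0.7*5*0.8/49^2
q = 22.4000 / 2401

0.0093 m/d


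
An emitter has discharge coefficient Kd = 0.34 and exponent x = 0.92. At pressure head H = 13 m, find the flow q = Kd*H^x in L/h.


q = Kd * H^x = 0.34 * 13^0.92 = 0.34 * 10.588340

3.6000 L/h


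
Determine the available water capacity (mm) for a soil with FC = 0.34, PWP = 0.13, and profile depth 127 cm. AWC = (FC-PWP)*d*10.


AWC = (FC - PWP) * d * 10
AWC = (0.34 - 0.13) * 127 * 10
AWC = 0.2100 * 127 * 10

266.7000 mm


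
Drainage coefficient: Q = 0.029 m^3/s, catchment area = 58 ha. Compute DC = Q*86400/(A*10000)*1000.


DC = Q * 86400 / (A * 10000) * 1000
DC = 0.029 * 86400 / (58 * 10000) * 1000
DC = 2505600.0000 / 580000

4.3200 mm/day


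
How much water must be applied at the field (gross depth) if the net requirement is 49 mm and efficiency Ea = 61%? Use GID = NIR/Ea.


Ea = 61% = 0.61
GID = NIR / Ea = 49 / 0.61 = 80.3279 mm

80.3279 mm


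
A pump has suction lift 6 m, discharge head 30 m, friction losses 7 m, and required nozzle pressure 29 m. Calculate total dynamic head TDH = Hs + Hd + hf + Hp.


TDH = Hs + Hd + hf + Hp = 6 + 30 + 7 + 29 = 72

72 m


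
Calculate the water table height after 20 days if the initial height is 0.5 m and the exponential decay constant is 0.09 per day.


m = m0 * exp(-k*t)
m = 0.5 * exp(-0.09 * 20)
m = 0.5 * exp(-1.8000)

0.0826 m


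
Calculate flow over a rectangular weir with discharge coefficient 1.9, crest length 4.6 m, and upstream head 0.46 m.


Q = C * L * H^(3/2) = 1.9 * 4.6 * 0.46^1.5 = 1.9 * 4.6 * 0.311987

2.7268 m^3/s


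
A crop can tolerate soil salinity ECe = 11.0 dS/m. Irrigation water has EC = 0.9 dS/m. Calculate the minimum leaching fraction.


LR = ECiw / (5*ECe - ECiw)
LR = 0.9 / (5*11.0 - 0.9)
LR = 0.9 / 54.1000

0.0166


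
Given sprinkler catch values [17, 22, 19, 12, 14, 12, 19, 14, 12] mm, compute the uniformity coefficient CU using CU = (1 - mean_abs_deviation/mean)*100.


mean = 15.666667 mm
MAD = 3.185185 mm
CU = (1 - 3.185185/15.666667)*100

79.6690 %


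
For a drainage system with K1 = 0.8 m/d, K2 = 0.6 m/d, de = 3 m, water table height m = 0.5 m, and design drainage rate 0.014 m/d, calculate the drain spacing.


S^2 = 8*K2*de*m/q + 4*K1*m^2/q
S^2 = 8*0.6*3*0.5/0.014 + 4*0.8*0.5^2/0.014
S = sqrt(571.4286)

23.9046 m


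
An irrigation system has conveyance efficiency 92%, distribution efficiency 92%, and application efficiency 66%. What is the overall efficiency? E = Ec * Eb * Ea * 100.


Ec = 0.92, Eb = 0.92, Ea = 0.66
E = 0.92 * 0.92 * 0.66 * 100 = 55.8624%

55.8624 %


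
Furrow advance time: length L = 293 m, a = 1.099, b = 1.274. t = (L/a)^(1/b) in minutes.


t = (L/a)^(1/b)
t = (293/1.099)^(1/1.274)
t = 266.606005^(1/1.274)

80.1930 min


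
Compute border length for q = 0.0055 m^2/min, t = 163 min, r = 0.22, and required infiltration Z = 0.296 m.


L = q*t/((1+r)*Z)
L = 0.0055*163/((1+0.22)*0.296)
L = 0.8965/0.36112

2.4826 m


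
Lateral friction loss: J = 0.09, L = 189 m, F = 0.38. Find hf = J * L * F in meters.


hf = J * L * F = 0.09 * 189 * 0.38 = 6.4638 m

6.4638 m


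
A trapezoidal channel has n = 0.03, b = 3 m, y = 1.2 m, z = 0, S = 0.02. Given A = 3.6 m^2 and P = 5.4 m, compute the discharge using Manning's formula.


R = A/P = 3.6/5.4 = 0.666667
Q = (1/0.03) * 3.6 * 0.666667^(2/3) * 0.02^0.5

12.9510 m^3/s


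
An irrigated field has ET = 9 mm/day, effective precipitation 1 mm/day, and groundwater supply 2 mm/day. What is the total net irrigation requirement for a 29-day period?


Daily deficit = ET - Pe - GW = 9 - 1 - 2 = 6 mm/day
NIR = 6 * 29 = 174 mm

174.0000 mm


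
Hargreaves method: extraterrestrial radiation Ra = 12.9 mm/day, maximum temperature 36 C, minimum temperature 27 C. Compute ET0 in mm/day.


Tmean = (Tmax + Tmin)/2 = (36 + 27)/2 = 31.5
ET0 = 0.0023 * 12.9 * (31.5 + 17.8) * sqrt(36 - 27)
ET0 = 0.0023 * 12.9 * 49.3 * 3.000000

4.3882 mm/day


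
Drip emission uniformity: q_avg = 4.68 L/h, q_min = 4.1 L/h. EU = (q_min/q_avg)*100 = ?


EU = (q_min/q_avg)*100 = (4.1/4.68)*100 = 87.6068%

87.6068 %


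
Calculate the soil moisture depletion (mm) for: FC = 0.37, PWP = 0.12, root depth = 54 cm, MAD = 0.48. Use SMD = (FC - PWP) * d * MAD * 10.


SMD = (FC - PWP) * d * MAD * 10
SMD = (0.37 - 0.12) * 54 * 0.48 * 10
SMD = 0.2500 * 54 * 0.48 * 10

64.8000 mm


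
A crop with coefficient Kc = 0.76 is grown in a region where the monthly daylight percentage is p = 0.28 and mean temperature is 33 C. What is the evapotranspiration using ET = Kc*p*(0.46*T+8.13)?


ET = Kc * p * (0.46*T + 8.13)
ET = 0.76 * 0.28 * (0.46*33 + 8.13)
ET = 0.76 * 0.28 * 23.3100

4.9604 mm/day


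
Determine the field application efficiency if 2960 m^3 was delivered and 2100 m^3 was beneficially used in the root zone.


Ea = V_root / V_field * 100 = 2100 / 2960 * 100 = 70.9459%

70.9459 %


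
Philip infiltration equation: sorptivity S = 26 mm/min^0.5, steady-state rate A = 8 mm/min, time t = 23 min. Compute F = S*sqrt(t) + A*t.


F = S*sqrt(t) + A*t
F = 26*sqrt(23) + 8*23
F = 26*4.795832 + 184

308.6916 mm


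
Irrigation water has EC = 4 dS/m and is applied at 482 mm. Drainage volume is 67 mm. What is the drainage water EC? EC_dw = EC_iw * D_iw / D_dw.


EC_dw = EC_iw * D_iw / D_dw
EC_dw = 4 * 482 / 67
EC_dw = 1928 / 67

28.7761 dS/m


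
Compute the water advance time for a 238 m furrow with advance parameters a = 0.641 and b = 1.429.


t = (L/a)^(1/b)
t = (238/0.641)^(1/1.429)
t = 371.294852^(1/1.429)

62.8440 min


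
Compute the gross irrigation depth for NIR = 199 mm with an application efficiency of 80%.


Ea = 80% = 0.8
GID = NIR / Ea = 199 / 0.8 = 248.7500 mm

248.7500 mm


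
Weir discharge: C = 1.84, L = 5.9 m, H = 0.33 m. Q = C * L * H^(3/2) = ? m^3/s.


Q = C * L * H^(3/2) = 1.84 * 5.9 * 0.33^1.5 = 1.84 * 5.9 * 0.189571

2.0580 m^3/s


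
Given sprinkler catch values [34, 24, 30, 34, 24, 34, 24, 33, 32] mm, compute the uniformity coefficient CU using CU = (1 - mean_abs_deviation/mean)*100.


mean = 29.888889 mm
MAD = 3.925926 mm
CU = (1 - 3.925926/29.888889)*100

86.8649 %


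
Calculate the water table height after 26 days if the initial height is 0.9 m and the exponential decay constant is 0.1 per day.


m = m0 * exp(-k*t)
m = 0.9 * exp(-0.1 * 26)
m = 0.9 * exp(-2.6000)

0.0668 m


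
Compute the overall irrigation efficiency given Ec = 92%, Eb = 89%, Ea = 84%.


Ec = 0.92, Eb = 0.89, Ea = 0.84
E = 0.92 * 0.89 * 0.84 * 100 = 68.7792%

68.7792 %


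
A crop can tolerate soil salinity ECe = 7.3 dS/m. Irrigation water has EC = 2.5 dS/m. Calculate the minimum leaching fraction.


LR = ECiw / (5*ECe - ECiw)
LR = 2.5 / (5*7.3 - 2.5)
LR = 2.5 / 34.0000

0.0735


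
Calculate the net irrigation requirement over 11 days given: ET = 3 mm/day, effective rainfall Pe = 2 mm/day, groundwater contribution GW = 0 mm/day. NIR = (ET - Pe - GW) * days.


Daily deficit = ET - Pe - GW = 3 - 2 - 0 = 1 mm/day
NIR = 1 * 11 = 11 mm

11.0000 mm


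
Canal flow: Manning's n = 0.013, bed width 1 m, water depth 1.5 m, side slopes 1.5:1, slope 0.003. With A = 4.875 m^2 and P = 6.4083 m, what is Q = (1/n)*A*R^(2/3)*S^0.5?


R = A/P = 4.875/6.4083 = 0.760732
Q = (1/0.013) * 4.875 * 0.760732^(2/3) * 0.003^0.5

17.1164 m^3/s


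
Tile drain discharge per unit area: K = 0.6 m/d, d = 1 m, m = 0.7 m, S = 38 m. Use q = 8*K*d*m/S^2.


q = 8*K*d*m/S^2
q = 8*0.6*1*0.7/38^2
q = 3.3600 / 1444

0.0023 m/d


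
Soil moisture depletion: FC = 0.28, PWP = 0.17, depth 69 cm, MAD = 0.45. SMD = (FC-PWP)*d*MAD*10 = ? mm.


SMD = (FC - PWP) * d * MAD * 10
SMD = (0.28 - 0.17) * 69 * 0.45 * 10
SMD = 0.1100 * 69 * 0.45 * 10

34.1550 mm


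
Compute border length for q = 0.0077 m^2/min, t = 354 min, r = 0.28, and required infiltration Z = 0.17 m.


L = q*t/((1+r)*Z)
L = 0.0077*354/((1+0.28)*0.17)
L = 2.7258/0.2176

12.5267 m


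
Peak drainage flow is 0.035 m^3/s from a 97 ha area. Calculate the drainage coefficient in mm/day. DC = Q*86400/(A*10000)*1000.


DC = Q * 86400 / (A * 10000) * 1000
DC = 0.035 * 86400 / (97 * 10000) * 1000
DC = 3024000.0000 / 970000

3.1175 mm/day


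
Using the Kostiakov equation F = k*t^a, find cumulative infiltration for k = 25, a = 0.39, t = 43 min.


F = k * t^a = 25 * 43^0.39
F = 25 * 4.335635

108.3909 mm


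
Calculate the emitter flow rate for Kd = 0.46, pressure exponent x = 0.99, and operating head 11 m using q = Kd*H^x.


q = Kd * H^x = 0.46 * 11^0.99 = 0.46 * 10.739369

4.9401 L/h


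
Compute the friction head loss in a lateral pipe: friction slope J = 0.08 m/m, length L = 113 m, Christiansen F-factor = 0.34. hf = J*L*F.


hf = J * L * F = 0.08 * 113 * 0.34 = 3.0736 m

3.0736 m


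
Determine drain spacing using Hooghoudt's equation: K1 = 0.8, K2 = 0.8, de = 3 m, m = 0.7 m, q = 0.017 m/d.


S^2 = 8*K2*de*m/q + 4*K1*m^2/q
S^2 = 8*0.8*3*0.7/0.017 + 4*0.8*0.7^2/0.017
S = sqrt(882.8235)

29.7123 m


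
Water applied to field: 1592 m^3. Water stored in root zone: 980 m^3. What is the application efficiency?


Ea = V_root / V_field * 100 = 980 / 1592 * 100 = 61.5578%

61.5578 %


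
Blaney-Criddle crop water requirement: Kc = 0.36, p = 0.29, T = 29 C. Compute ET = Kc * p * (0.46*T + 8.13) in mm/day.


ET = Kc * p * (0.46*T + 8.13)
ET = 0.36 * 0.29 * (0.46*29 + 8.13)
ET = 0.36 * 0.29 * 21.4700

2.2415 mm/day


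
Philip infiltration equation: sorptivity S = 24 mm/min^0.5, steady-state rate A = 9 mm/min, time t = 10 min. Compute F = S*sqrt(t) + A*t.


F = S*sqrt(t) + A*t
F = 24*sqrt(10) + 9*10
F = 24*3.162278 + 90

165.8947 mm


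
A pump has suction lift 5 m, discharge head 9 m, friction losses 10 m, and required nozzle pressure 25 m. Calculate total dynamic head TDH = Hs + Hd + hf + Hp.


TDH = Hs + Hd + hf + Hp = 5 + 9 + 10 + 25 = 49

49 m


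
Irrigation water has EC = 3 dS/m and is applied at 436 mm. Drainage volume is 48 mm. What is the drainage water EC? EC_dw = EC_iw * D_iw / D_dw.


EC_dw = EC_iw * D_iw / D_dw
EC_dw = 3 * 436 / 48
EC_dw = 1308 / 48

27.2500 dS/m


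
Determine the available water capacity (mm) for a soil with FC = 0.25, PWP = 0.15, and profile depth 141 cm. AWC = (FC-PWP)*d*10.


AWC = (FC - PWP) * d * 10
AWC = (0.25 - 0.15) * 141 * 10
AWC = 0.1000 * 141 * 10

141.0000 mm


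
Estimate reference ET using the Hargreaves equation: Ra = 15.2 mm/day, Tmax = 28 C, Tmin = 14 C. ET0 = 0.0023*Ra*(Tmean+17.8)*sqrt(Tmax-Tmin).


Tmean = (Tmax + Tmin)/2 = (28 + 14)/2 = 21.0
ET0 = 0.0023 * 15.2 * (21.0 + 17.8) * sqrt(28 - 14)
ET0 = 0.0023 * 15.2 * 38.8 * 3.741657

5.0754 mm/day


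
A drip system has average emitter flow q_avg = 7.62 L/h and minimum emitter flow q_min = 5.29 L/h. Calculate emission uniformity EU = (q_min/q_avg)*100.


EU = (q_min/q_avg)*100 = (5.29/7.62)*100 = 69.4226%

69.4226 %


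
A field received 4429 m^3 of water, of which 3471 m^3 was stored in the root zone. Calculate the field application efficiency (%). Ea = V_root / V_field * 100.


Ea = V_root / V_field * 100 = 3471 / 4429 * 100 = 78.3698%

78.3698 %


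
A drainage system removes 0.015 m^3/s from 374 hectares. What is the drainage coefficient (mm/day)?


DC = Q * 86400 / (A * 10000) * 1000
DC = 0.015 * 86400 / (374 * 10000) * 1000
DC = 1296000.0000 / 3740000

0.3465 mm/day


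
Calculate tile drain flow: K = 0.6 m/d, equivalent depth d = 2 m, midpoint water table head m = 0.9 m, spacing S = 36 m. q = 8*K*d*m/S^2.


q = 8*K*d*m/S^2
q = 8*0.6*2*0.9/36^2
q = 8.6400 / 1296

0.0067 m/d


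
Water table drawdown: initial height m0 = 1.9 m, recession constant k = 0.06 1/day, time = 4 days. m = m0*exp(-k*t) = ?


m = m0 * exp(-k*t)
m = 1.9 * exp(-0.06 * 4)
m = 1.9 * exp(-0.2400)

1.4946 m


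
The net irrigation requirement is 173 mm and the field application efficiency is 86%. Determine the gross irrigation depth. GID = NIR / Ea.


Ea = 86% = 0.86
GID = NIR / Ea = 173 / 0.86 = 201.1628 mm

201.1628 mm


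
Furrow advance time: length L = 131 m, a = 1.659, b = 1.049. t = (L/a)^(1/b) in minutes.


t = (L/a)^(1/b)
t = (131/1.659)^(1/1.049)
t = 78.963231^(1/1.049)

64.3864 min


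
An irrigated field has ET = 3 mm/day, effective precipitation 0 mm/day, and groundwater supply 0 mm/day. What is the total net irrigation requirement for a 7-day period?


Daily deficit = ET - Pe - GW = 3 - 0 - 0 = 3 mm/day
NIR = 3 * 7 = 21 mm

21.0000 mm


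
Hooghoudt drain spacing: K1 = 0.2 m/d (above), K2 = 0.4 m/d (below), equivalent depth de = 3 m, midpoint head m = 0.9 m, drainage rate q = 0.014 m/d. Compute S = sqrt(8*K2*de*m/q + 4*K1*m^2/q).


S^2 = 8*K2*de*m/q + 4*K1*m^2/q
S^2 = 8*0.4*3*0.9/0.014 + 4*0.2*0.9^2/0.014
S = sqrt(663.4286)

25.7571 m


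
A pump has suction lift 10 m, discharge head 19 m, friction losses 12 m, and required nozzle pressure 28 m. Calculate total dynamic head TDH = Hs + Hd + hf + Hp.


TDH = Hs + Hd + hf + Hp = 10 + 19 + 12 + 28 = 69

69 m


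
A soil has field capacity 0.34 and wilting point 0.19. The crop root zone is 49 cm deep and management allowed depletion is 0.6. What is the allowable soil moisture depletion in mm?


SMD = (FC - PWP) * d * MAD * 10
SMD = (0.34 - 0.19) * 49 * 0.6 * 10
SMD = 0.1500 * 49 * 0.6 * 10

44.1000 mm


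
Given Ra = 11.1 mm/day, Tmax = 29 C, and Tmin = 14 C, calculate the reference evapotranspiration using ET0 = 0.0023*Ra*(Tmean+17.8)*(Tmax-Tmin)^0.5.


Tmean = (Tmax + Tmin)/2 = (29 + 14)/2 = 21.5
ET0 = 0.0023 * 11.1 * (21.5 + 17.8) * sqrt(29 - 14)
ET0 = 0.0023 * 11.1 * 39.3 * 3.872983

3.8859 mm/day


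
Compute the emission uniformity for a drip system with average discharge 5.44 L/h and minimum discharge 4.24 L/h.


EU = (q_min/q_avg)*100 = (4.24/5.44)*100 = 77.9412%

77.9412 %


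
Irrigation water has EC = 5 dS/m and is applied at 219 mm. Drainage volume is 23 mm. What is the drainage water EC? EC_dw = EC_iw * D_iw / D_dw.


EC_dw = EC_iw * D_iw / D_dw
EC_dw = 5 * 219 / 23
EC_dw = 1095 / 23

47.6087 dS/m


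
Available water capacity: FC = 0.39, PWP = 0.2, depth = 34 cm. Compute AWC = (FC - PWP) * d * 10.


AWC = (FC - PWP) * d * 10
AWC = (0.39 - 0.2) * 34 * 10
AWC = 0.1900 * 34 * 10

64.6000 mm


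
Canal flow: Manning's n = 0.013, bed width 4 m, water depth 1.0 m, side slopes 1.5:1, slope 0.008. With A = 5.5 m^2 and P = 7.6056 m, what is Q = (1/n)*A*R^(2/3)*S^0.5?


R = A/P = 5.5/7.6056 = 0.723151
Q = (1/0.013) * 5.5 * 0.723151^(2/3) * 0.008^0.5

30.4872 m^3/s


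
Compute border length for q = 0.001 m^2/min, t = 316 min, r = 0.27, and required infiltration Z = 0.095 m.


L = q*t/((1+r)*Z)
L = 0.001*316/((1+0.27)*0.095)
L = 0.316/0.12065

2.6191 m


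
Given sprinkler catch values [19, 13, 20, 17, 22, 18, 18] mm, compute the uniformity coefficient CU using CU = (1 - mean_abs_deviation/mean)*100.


mean = 18.142857 mm
MAD = 1.877551 mm
CU = (1 - 1.877551/18.142857)*100

89.6513 %


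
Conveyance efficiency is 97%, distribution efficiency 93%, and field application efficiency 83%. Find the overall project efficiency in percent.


Ec = 0.97, Eb = 0.93, Ea = 0.83
E = 0.97 * 0.93 * 0.83 * 100 = 74.8743%

74.8743 %


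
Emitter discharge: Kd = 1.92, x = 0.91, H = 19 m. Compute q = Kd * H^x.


q = Kd * H^x = 1.92 * 19^0.91 = 1.92 * 14.576920

27.9877 L/h


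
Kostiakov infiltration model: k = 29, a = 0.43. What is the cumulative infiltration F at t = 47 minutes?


F = k * t^a = 29 * 47^0.43
F = 29 * 5.236029

151.8448 mm


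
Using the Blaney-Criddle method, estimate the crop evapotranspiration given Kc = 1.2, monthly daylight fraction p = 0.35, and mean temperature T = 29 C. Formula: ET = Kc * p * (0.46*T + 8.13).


ET = Kc * p * (0.46*T + 8.13)
ET = 1.2 * 0.35 * (0.46*29 + 8.13)
ET = 1.2 * 0.35 * 21.4700

9.0174 mm/day


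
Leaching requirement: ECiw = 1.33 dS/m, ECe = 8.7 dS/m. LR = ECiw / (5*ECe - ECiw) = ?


LR = ECiw / (5*ECe - ECiw)
LR = 1.33 / (5*8.7 - 1.33)
LR = 1.33 / 42.1700

0.0315


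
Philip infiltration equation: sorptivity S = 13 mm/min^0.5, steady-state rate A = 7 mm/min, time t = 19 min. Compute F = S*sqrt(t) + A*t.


F = S*sqrt(t) + A*t
F = 13*sqrt(19) + 7*19
F = 13*4.358899 + 133

189.6657 mm


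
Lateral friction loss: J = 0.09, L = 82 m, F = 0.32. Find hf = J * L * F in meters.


hf = J * L * F = 0.09 * 82 * 0.32 = 2.3616 m

2.3616 m


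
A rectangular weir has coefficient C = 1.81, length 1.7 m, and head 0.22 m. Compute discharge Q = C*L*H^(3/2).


Q = C * L * H^(3/2) = 1.81 * 1.7 * 0.22^1.5 = 1.81 * 1.7 * 0.103189

0.3175 m^3/s


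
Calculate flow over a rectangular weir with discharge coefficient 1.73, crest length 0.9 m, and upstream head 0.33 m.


Q = C * L * H^(3/2) = 1.73 * 0.9 * 0.33^1.5 = 1.73 * 0.9 * 0.189571

0.2952 m^3/s


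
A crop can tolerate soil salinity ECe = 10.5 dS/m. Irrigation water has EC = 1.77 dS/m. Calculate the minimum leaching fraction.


LR = ECiw / (5*ECe - ECiw)
LR = 1.77 / (5*10.5 - 1.77)
LR = 1.77 / 50.7300

0.0349


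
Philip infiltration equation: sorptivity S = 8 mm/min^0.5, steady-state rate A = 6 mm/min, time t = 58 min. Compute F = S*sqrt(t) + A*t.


F = S*sqrt(t) + A*t
F = 8*sqrt(58) + 6*58
F = 8*7.615773 + 348

408.9262 mm


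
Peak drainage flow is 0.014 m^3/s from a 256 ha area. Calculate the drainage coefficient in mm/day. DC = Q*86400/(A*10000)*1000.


DC = Q * 86400 / (A * 10000) * 1000
DC = 0.014 * 86400 / (256 * 10000) * 1000
DC = 1209600.0000 / 2560000

0.4725 mm/day


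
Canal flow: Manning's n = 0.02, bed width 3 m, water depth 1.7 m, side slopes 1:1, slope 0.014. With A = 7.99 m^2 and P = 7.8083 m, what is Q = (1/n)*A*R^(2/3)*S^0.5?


R = A/P = 7.99/7.8083 = 1.023270
Q = (1/0.02) * 7.99 * 1.023270^(2/3) * 0.014^0.5

48.0000 m^3/s


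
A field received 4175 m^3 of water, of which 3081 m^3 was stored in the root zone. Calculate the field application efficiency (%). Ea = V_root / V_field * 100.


Ea = V_root / V_field * 100 = 3081 / 4175 * 100 = 73.7964%

73.7964 %


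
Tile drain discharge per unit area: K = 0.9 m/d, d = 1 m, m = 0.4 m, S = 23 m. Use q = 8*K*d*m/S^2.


q = 8*K*d*m/S^2
q = 8*0.9*1*0.4/23^2
q = 2.8800 / 529

0.0054 m/d


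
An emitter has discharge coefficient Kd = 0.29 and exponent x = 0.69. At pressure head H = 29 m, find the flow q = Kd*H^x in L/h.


q = Kd * H^x = 0.29 * 29^0.69 = 0.29 * 10.210679

2.9611 L/h


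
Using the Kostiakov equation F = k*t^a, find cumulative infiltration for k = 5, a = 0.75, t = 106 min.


F = k * t^a = 5 * 106^0.75
F = 5 * 33.035387

165.1769 mm


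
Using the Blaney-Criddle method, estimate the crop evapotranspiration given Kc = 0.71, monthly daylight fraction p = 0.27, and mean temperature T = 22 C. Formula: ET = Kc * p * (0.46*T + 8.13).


ET = Kc * p * (0.46*T + 8.13)
ET = 0.71 * 0.27 * (0.46*22 + 8.13)
ET = 0.71 * 0.27 * 18.2500

3.4985 mm/day


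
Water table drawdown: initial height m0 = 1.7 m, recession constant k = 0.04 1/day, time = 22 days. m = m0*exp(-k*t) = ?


m = m0 * exp(-k*t)
m = 1.7 * exp(-0.04 * 22)
m = 1.7 * exp(-0.8800)

0.7051 m


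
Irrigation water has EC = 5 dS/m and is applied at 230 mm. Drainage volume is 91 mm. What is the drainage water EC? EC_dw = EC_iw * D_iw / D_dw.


EC_dw = EC_iw * D_iw / D_dw
EC_dw = 5 * 230 / 91
EC_dw = 1150 / 91

12.6374 dS/m


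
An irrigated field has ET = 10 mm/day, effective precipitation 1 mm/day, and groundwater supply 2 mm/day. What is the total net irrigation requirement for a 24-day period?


Daily deficit = ET - Pe - GW = 10 - 1 - 2 = 7 mm/day
NIR = 7 * 24 = 168 mm

168.0000 mm


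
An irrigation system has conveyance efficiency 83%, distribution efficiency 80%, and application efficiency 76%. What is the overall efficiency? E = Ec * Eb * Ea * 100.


Ec = 0.83, Eb = 0.8, Ea = 0.76
E = 0.83 * 0.8 * 0.76 * 100 = 50.4640%

50.4640 %


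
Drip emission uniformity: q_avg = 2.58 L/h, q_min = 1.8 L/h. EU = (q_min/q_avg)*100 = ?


EU = (q_min/q_avg)*100 = (1.8/2.58)*100 = 69.7674%

69.7674 %


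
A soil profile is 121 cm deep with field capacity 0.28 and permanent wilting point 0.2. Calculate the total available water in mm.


AWC = (FC - PWP) * d * 10
AWC = (0.28 - 0.2) * 121 * 10
AWC = 0.0800 * 121 * 10

96.8000 mm


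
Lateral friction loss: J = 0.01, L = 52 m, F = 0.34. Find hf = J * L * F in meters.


hf = J * L * F = 0.01 * 52 * 0.34 = 0.1768 m

0.1768 m


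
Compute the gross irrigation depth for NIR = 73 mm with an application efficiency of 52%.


Ea = 52% = 0.52
GID = NIR / Ea = 73 / 0.52 = 140.3846 mm

140.3846 mm


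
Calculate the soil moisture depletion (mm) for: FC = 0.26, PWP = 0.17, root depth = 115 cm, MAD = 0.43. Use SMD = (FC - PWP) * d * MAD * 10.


SMD = (FC - PWP) * d * MAD * 10
SMD = (0.26 - 0.17) * 115 * 0.43 * 10
SMD = 0.0900 * 115 * 0.43 * 10

44.5050 mm


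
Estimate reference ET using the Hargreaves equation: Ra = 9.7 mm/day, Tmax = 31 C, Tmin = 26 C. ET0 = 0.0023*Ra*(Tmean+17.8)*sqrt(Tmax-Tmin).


Tmean = (Tmax + Tmin)/2 = (31 + 26)/2 = 28.5
ET0 = 0.0023 * 9.7 * (28.5 + 17.8) * sqrt(31 - 26)
ET0 = 0.0023 * 9.7 * 46.3 * 2.236068

2.3098 mm/day


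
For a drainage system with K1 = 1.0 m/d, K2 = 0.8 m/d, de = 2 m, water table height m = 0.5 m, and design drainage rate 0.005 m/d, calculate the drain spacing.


S^2 = 8*K2*de*m/q + 4*K1*m^2/q
S^2 = 8*0.8*2*0.5/0.005 + 4*1.0*0.5^2/0.005
S = sqrt(1480.0000)

38.4708 m


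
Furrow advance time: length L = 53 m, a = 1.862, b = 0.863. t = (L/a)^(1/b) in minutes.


t = (L/a)^(1/b)
t = (53/1.862)^(1/0.863)
t = 28.464017^(1/0.863)

48.4355 min


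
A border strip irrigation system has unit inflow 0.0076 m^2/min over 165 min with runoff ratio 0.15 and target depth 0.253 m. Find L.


L = q*t/((1+r)*Z)
L = 0.0076*165/((1+0.15)*0.253)
L = 1.254/0.29095

4.3100 m


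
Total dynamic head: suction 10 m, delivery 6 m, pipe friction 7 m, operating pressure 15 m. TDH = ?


TDH = Hs + Hd + hf + Hp = 10 + 6 + 7 + 15 = 38

38 m


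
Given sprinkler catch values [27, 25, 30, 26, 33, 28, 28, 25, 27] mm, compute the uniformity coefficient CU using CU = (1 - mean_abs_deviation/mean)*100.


mean = 27.666667 mm
MAD = 1.851852 mm
CU = (1 - 1.851852/27.666667)*100

93.3066 %


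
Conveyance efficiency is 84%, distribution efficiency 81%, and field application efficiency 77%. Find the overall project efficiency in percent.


Ec = 0.84, Eb = 0.81, Ea = 0.77
E = 0.84 * 0.81 * 0.77 * 100 = 52.3908%

52.3908 %


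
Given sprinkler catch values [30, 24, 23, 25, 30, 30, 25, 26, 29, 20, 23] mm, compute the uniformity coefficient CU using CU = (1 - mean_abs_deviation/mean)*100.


mean = 25.909091 mm
MAD = 2.809917 mm
CU = (1 - 2.809917/25.909091)*100

89.1547 %


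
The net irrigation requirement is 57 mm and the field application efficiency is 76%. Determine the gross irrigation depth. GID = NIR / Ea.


Ea = 76% = 0.76
GID = NIR / Ea = 57 / 0.76 = 75.0000 mm

75.0000 mm
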